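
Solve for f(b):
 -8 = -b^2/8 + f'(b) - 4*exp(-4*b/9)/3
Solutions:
 f(b) = C1 + b^3/24 - 8*b - 3*exp(-4*b/9)


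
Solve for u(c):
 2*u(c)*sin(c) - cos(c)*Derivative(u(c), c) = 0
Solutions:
 u(c) = C1/cos(c)^2


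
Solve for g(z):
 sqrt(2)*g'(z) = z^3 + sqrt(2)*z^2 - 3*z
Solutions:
 g(z) = C1 + sqrt(2)*z^4/8 + z^3/3 - 3*sqrt(2)*z^2/4


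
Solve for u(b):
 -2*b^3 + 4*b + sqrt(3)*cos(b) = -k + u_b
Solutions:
 u(b) = C1 - b^4/2 + 2*b^2 + b*k + sqrt(3)*sin(b)


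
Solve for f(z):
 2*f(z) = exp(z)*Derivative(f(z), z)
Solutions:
 f(z) = C1*exp(-2*exp(-z))


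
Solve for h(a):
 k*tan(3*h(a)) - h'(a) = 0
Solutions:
 h(a) = -asin(C1*exp(3*a*k))/3 + pi/3
 h(a) = asin(C1*exp(3*a*k))/3


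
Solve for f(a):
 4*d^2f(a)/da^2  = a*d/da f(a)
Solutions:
 f(a) = C1 + C2*erfi(sqrt(2)*a/4)


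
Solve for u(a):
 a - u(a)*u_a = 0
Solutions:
 u(a) = -sqrt(C1 + a^2)
 u(a) = sqrt(C1 + a^2)


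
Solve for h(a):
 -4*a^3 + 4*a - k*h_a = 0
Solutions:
 h(a) = C1 - a^4/k + 2*a^2/k


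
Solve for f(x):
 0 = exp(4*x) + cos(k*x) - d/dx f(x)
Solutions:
 f(x) = C1 + exp(4*x)/4 + sin(k*x)/k


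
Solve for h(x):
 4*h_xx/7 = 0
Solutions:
 h(x) = C1 + C2*x


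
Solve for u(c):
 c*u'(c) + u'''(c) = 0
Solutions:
 u(c) = C1 + Integral(C2*airyai(-c) + C3*airybi(-c), c)


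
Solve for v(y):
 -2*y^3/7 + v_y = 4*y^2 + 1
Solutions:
 v(y) = C1 + y^4/14 + 4*y^3/3 + y


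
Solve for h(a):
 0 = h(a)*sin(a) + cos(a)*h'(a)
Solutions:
 h(a) = C1*cos(a)


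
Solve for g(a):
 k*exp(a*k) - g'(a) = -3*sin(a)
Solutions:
 g(a) = C1 + exp(a*k) - 3*cos(a)


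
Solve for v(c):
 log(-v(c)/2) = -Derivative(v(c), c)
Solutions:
 Integral(1/(log(-_y) - log(2)), (_y, v(c))) = C1 - c


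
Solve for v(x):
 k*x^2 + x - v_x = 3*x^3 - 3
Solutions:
 v(x) = C1 + k*x^3/3 - 3*x^4/4 + x^2/2 + 3*x


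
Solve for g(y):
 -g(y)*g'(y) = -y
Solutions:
 g(y) = -sqrt(C1 + y^2)
 g(y) = sqrt(C1 + y^2)


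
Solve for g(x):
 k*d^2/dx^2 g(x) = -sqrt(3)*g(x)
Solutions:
 g(x) = C1*exp(-3^(1/4)*x*sqrt(-1/k)) + C2*exp(3^(1/4)*x*sqrt(-1/k))


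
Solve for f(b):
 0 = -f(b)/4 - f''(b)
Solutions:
 f(b) = C1*sin(b/2) + C2*cos(b/2)


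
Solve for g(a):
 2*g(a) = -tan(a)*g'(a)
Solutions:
 g(a) = C1/sin(a)^2


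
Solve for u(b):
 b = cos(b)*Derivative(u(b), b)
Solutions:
 u(b) = C1 + Integral(b/cos(b), b)


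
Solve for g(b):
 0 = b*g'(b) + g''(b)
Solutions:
 g(b) = C1 + C2*erf(sqrt(2)*b/2)


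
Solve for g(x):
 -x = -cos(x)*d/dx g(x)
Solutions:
 g(x) = C1 + Integral(x/cos(x), x)


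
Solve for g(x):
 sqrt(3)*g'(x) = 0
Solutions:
 g(x) = C1


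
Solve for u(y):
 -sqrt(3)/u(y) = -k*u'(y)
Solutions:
 u(y) = -sqrt(C1 + 2*sqrt(3)*y/k)
 u(y) = sqrt(C1 + 2*sqrt(3)*y/k)


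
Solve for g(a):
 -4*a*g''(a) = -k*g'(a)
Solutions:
 g(a) = C1 + a^(re(k)/4 + 1)*(C2*sin(log(a)*Abs(im(k))/4) + C3*cos(log(a)*im(k)/4))


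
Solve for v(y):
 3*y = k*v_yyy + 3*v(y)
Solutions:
 v(y) = C1*exp(3^(1/3)*y*(-1/k)^(1/3)) + C2*exp(y*(-1/k)^(1/3)*(-3^(1/3) + 3^(5/6)*I)/2) + C3*exp(-y*(-1/k)^(1/3)*(3^(1/3) + 3^(5/6)*I)/2) + y


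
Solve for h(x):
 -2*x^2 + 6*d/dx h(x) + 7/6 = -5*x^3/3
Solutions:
 h(x) = C1 - 5*x^4/72 + x^3/9 - 7*x/36


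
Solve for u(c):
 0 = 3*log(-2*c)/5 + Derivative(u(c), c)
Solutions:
 u(c) = C1 - 3*c*log(-c)/5 + 3*c*(1 - log(2))/5


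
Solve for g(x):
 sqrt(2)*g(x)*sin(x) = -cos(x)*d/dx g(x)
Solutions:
 g(x) = C1*cos(x)^(sqrt(2))


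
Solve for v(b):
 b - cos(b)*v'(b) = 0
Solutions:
 v(b) = C1 + Integral(b/cos(b), b)


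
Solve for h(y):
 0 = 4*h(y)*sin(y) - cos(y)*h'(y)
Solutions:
 h(y) = C1/cos(y)^4


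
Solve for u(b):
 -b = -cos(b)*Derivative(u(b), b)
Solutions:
 u(b) = C1 + Integral(b/cos(b), b)


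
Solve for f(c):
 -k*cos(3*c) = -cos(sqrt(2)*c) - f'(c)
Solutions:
 f(c) = C1 + k*sin(3*c)/3 - sqrt(2)*sin(sqrt(2)*c)/2


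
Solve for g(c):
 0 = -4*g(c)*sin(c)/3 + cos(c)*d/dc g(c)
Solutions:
 g(c) = C1/cos(c)^(4/3)


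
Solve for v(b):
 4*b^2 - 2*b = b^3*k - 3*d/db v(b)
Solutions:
 v(b) = C1 + b^4*k/12 - 4*b^3/9 + b^2/3


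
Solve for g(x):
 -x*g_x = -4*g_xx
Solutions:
 g(x) = C1 + C2*erfi(sqrt(2)*x/4)


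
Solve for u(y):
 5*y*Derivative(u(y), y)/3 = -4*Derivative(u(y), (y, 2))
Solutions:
 u(y) = C1 + C2*erf(sqrt(30)*y/12)


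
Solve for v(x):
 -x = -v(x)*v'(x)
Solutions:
 v(x) = -sqrt(C1 + x^2)
 v(x) = sqrt(C1 + x^2)


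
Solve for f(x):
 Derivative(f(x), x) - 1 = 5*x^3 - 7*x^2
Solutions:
 f(x) = C1 + 5*x^4/4 - 7*x^3/3 + x


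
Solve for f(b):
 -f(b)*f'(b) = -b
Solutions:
 f(b) = -sqrt(C1 + b^2)
 f(b) = sqrt(C1 + b^2)


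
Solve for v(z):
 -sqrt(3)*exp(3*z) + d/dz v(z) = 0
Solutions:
 v(z) = C1 + sqrt(3)*exp(3*z)/3


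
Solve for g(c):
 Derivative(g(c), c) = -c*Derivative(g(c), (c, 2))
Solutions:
 g(c) = C1 + C2*log(c)


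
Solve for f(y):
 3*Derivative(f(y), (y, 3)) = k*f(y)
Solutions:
 f(y) = C1*exp(3^(2/3)*k^(1/3)*y/3) + C2*exp(k^(1/3)*y*(-3^(2/3) + 3*3^(1/6)*I)/6) + C3*exp(-k^(1/3)*y*(3^(2/3) + 3*3^(1/6)*I)/6)


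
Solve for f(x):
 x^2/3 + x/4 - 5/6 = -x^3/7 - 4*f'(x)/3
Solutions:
 f(x) = C1 - 3*x^4/112 - x^3/12 - 3*x^2/32 + 5*x/8


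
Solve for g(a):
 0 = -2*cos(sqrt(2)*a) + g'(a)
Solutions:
 g(a) = C1 + sqrt(2)*sin(sqrt(2)*a)


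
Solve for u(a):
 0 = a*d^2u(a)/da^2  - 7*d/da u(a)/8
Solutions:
 u(a) = C1 + C2*a^(15/8)


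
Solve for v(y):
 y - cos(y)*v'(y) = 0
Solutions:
 v(y) = C1 + Integral(y/cos(y), y)


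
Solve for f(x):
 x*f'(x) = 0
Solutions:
 f(x) = C1


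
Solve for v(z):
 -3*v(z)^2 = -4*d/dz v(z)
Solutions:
 v(z) = -4/(C1 + 3*z)


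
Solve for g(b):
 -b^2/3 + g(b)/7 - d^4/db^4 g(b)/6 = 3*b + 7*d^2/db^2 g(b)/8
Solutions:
 g(b) = C1*exp(-sqrt(14)*b*sqrt(-147 + sqrt(24297))/28) + C2*exp(sqrt(14)*b*sqrt(-147 + sqrt(24297))/28) + C3*sin(sqrt(14)*b*sqrt(147 + sqrt(24297))/28) + C4*cos(sqrt(14)*b*sqrt(147 + sqrt(24297))/28) + 7*b^2/3 + 21*b + 343/12


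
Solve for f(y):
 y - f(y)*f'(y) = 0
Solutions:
 f(y) = -sqrt(C1 + y^2)
 f(y) = sqrt(C1 + y^2)


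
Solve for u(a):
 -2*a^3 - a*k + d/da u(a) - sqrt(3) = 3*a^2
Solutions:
 u(a) = C1 + a^4/2 + a^3 + a^2*k/2 + sqrt(3)*a


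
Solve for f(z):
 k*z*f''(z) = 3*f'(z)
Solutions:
 f(z) = C1 + z^(((re(k) + 3)*re(k) + im(k)^2)/(re(k)^2 + im(k)^2))*(C2*sin(3*log(z)*Abs(im(k))/(re(k)^2 + im(k)^2)) + C3*cos(3*log(z)*im(k)/(re(k)^2 + im(k)^2)))


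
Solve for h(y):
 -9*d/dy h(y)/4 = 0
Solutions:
 h(y) = C1


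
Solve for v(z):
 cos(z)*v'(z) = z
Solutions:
 v(z) = C1 + Integral(z/cos(z), z)


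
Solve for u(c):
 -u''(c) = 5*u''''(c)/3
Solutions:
 u(c) = C1 + C2*c + C3*sin(sqrt(15)*c/5) + C4*cos(sqrt(15)*c/5)


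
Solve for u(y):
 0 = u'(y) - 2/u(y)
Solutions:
 u(y) = -sqrt(C1 + 4*y)
 u(y) = sqrt(C1 + 4*y)


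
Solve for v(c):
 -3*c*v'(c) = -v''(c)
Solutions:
 v(c) = C1 + C2*erfi(sqrt(6)*c/2)


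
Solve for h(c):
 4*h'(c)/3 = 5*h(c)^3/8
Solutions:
 h(c) = -4*sqrt(-1/(C1 + 15*c))
 h(c) = 4*sqrt(-1/(C1 + 15*c))


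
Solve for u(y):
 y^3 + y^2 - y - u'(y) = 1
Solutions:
 u(y) = C1 + y^4/4 + y^3/3 - y^2/2 - y


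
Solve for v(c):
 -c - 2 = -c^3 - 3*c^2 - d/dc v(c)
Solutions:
 v(c) = C1 - c^4/4 - c^3 + c^2/2 + 2*c


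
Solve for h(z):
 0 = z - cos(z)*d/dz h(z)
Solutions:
 h(z) = C1 + Integral(z/cos(z), z)


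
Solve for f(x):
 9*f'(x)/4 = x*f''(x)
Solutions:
 f(x) = C1 + C2*x^(13/4)


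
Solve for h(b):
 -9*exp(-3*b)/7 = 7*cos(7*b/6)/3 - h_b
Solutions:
 h(b) = C1 + 2*sin(7*b/6) - 3*exp(-3*b)/7


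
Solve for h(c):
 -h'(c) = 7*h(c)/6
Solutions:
 h(c) = C1*exp(-7*c/6)


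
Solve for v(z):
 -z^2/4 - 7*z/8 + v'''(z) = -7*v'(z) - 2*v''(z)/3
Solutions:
 v(z) = C1 + z^3/84 + 139*z^2/2352 - 265*z/12348 + (C2*sin(sqrt(62)*z/3) + C3*cos(sqrt(62)*z/3))*exp(-z/3)


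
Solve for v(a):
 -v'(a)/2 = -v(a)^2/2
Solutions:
 v(a) = -1/(C1 + a)


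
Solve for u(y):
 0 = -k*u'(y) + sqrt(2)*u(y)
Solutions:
 u(y) = C1*exp(sqrt(2)*y/k)


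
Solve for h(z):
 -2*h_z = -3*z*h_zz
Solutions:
 h(z) = C1 + C2*z^(5/3)


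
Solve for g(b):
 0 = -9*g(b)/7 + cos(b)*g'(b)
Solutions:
 g(b) = C1*(sin(b) + 1)^(9/14)/(sin(b) - 1)^(9/14)


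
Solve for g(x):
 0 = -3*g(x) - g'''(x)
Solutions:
 g(x) = C3*exp(-3^(1/3)*x) + (C1*sin(3^(5/6)*x/2) + C2*cos(3^(5/6)*x/2))*exp(3^(1/3)*x/2)


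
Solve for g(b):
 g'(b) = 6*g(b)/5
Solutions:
 g(b) = C1*exp(6*b/5)


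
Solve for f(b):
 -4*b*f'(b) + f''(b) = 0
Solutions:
 f(b) = C1 + C2*erfi(sqrt(2)*b)


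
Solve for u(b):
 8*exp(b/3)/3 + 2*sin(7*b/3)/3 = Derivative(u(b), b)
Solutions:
 u(b) = C1 + 8*exp(b/3) - 2*cos(7*b/3)/7


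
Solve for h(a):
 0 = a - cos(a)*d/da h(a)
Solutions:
 h(a) = C1 + Integral(a/cos(a), a)


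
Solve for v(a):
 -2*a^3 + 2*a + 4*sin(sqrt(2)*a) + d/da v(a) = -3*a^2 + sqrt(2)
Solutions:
 v(a) = C1 + a^4/2 - a^3 - a^2 + sqrt(2)*a + 2*sqrt(2)*cos(sqrt(2)*a)


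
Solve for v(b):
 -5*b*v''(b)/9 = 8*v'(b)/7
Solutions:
 v(b) = C1 + C2/b^(37/35)


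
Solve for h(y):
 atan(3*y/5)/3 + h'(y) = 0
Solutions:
 h(y) = C1 - y*atan(3*y/5)/3 + 5*log(9*y^2 + 25)/18


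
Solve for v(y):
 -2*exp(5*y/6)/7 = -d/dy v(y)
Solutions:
 v(y) = C1 + 12*exp(5*y/6)/35


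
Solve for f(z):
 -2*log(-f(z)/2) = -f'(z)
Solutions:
 -Integral(1/(log(-_y) - log(2)), (_y, f(z)))/2 = C1 - z


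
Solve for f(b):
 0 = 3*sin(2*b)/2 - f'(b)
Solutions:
 f(b) = C1 - 3*cos(2*b)/4


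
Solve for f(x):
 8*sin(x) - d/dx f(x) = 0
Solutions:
 f(x) = C1 - 8*cos(x)


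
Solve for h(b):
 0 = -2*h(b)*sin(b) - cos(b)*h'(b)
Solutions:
 h(b) = C1*cos(b)^2


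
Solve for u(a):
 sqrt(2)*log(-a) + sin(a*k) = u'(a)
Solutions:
 u(a) = C1 + sqrt(2)*a*(log(-a) - 1) + Piecewise((-cos(a*k)/k, Ne(k, 0)), (0, True))


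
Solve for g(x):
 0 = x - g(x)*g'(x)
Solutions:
 g(x) = -sqrt(C1 + x^2)
 g(x) = sqrt(C1 + x^2)


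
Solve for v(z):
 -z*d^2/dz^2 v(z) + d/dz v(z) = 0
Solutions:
 v(z) = C1 + C2*z^2


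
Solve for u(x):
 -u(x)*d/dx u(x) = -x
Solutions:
 u(x) = -sqrt(C1 + x^2)
 u(x) = sqrt(C1 + x^2)


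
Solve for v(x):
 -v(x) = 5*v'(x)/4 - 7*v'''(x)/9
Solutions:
 v(x) = C1*exp(-21^(1/3)*x*(5*21^(1/3)/(sqrt(4431) + 84)^(1/3) + (sqrt(4431) + 84)^(1/3))/28)*sin(3^(1/6)*7^(1/3)*x*(-3^(2/3)*(sqrt(4431) + 84)^(1/3) + 15*7^(1/3)/(sqrt(4431) + 84)^(1/3))/28) + C2*exp(-21^(1/3)*x*(5*21^(1/3)/(sqrt(4431) + 84)^(1/3) + (sqrt(4431) + 84)^(1/3))/28)*cos(3^(1/6)*7^(1/3)*x*(-3^(2/3)*(sqrt(4431) + 84)^(1/3) + 15*7^(1/3)/(sqrt(4431) + 84)^(1/3))/28) + C3*exp(21^(1/3)*x*(5*21^(1/3)/(sqrt(4431) + 84)^(1/3) + (sqrt(4431) + 84)^(1/3))/14)


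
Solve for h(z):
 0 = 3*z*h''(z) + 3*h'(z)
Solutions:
 h(z) = C1 + C2*log(z)


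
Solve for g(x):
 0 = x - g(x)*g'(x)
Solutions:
 g(x) = -sqrt(C1 + x^2)
 g(x) = sqrt(C1 + x^2)


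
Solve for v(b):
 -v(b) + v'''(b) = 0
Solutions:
 v(b) = C3*exp(b) + (C1*sin(sqrt(3)*b/2) + C2*cos(sqrt(3)*b/2))*exp(-b/2)


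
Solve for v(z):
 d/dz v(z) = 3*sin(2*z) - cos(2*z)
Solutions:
 v(z) = C1 - sin(2*z)/2 - 3*cos(2*z)/2


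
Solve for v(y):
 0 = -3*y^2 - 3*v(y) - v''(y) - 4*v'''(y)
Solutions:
 v(y) = C3*exp(-y) - y^2 + (C1*sin(sqrt(39)*y/8) + C2*cos(sqrt(39)*y/8))*exp(3*y/8) + 2/3


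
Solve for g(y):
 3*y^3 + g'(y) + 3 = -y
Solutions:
 g(y) = C1 - 3*y^4/4 - y^2/2 - 3*y


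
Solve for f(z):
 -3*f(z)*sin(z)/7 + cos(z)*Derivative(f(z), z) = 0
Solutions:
 f(z) = C1/cos(z)^(3/7)


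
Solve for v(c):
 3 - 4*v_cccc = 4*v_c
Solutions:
 v(c) = C1 + C4*exp(-c) + 3*c/4 + (C2*sin(sqrt(3)*c/2) + C3*cos(sqrt(3)*c/2))*exp(c/2)


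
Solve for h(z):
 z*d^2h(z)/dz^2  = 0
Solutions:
 h(z) = C1 + C2*z


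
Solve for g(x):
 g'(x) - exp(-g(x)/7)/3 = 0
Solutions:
 g(x) = 7*log(C1 + x/21)


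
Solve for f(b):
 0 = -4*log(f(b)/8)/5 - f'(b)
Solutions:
 -5*Integral(1/(-log(_y) + 3*log(2)), (_y, f(b)))/4 = C1 - b


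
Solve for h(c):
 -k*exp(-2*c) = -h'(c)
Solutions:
 h(c) = C1 - k*exp(-2*c)/2


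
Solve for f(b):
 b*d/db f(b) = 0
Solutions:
 f(b) = C1


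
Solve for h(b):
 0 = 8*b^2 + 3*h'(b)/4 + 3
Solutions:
 h(b) = C1 - 32*b^3/9 - 4*b


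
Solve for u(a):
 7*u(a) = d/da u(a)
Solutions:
 u(a) = C1*exp(7*a)


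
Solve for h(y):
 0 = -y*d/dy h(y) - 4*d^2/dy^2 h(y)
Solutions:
 h(y) = C1 + C2*erf(sqrt(2)*y/4)


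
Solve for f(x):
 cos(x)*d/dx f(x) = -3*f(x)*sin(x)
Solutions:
 f(x) = C1*cos(x)^3


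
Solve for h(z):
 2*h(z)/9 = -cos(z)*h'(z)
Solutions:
 h(z) = C1*(sin(z) - 1)^(1/9)/(sin(z) + 1)^(1/9)


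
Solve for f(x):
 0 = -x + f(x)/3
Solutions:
 f(x) = 3*x


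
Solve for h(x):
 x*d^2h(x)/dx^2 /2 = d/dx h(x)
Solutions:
 h(x) = C1 + C2*x^3


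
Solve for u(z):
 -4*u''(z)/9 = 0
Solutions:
 u(z) = C1 + C2*z


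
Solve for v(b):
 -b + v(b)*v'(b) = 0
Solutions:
 v(b) = -sqrt(C1 + b^2)
 v(b) = sqrt(C1 + b^2)


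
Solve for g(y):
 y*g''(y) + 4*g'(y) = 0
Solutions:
 g(y) = C1 + C2/y^3


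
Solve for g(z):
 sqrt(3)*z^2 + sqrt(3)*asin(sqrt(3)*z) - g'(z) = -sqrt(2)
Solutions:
 g(z) = C1 + sqrt(3)*z^3/3 + sqrt(2)*z + sqrt(3)*(z*asin(sqrt(3)*z) + sqrt(3)*sqrt(1 - 3*z^2)/3)


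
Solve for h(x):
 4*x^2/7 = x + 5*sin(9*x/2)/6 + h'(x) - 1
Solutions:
 h(x) = C1 + 4*x^3/21 - x^2/2 + x + 5*cos(9*x/2)/27


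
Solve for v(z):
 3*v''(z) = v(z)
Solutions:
 v(z) = C1*exp(-sqrt(3)*z/3) + C2*exp(sqrt(3)*z/3)


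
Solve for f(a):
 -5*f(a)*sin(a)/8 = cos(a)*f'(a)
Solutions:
 f(a) = C1*cos(a)^(5/8)


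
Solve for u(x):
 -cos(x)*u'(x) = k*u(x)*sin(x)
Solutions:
 u(x) = C1*exp(k*log(cos(x)))


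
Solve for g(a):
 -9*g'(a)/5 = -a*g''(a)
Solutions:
 g(a) = C1 + C2*a^(14/5)


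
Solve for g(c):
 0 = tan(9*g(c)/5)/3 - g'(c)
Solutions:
 g(c) = -5*asin(C1*exp(3*c/5))/9 + 5*pi/9
 g(c) = 5*asin(C1*exp(3*c/5))/9


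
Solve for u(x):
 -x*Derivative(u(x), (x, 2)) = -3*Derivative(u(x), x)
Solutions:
 u(x) = C1 + C2*x^4


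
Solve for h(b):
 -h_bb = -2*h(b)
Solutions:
 h(b) = C1*exp(-sqrt(2)*b) + C2*exp(sqrt(2)*b)


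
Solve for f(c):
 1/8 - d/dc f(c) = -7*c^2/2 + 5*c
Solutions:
 f(c) = C1 + 7*c^3/6 - 5*c^2/2 + c/8


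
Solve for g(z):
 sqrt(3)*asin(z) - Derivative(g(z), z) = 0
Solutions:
 g(z) = C1 + sqrt(3)*(z*asin(z) + sqrt(1 - z^2))


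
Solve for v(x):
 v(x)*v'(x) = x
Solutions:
 v(x) = -sqrt(C1 + x^2)
 v(x) = sqrt(C1 + x^2)


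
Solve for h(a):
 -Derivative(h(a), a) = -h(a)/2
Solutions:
 h(a) = C1*exp(a/2)


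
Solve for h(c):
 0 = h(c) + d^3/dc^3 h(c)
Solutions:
 h(c) = C3*exp(-c) + (C1*sin(sqrt(3)*c/2) + C2*cos(sqrt(3)*c/2))*exp(c/2)


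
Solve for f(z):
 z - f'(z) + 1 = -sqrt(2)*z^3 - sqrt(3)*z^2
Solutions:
 f(z) = C1 + sqrt(2)*z^4/4 + sqrt(3)*z^3/3 + z^2/2 + z


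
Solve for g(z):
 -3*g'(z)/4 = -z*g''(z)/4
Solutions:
 g(z) = C1 + C2*z^4


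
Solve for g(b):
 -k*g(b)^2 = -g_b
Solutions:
 g(b) = -1/(C1 + b*k)


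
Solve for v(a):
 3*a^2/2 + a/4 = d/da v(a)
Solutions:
 v(a) = C1 + a^3/2 + a^2/8


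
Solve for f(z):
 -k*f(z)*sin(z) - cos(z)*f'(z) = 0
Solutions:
 f(z) = C1*exp(k*log(cos(z)))


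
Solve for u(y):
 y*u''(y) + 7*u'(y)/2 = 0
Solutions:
 u(y) = C1 + C2/y^(5/2)


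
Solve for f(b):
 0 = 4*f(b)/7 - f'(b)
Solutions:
 f(b) = C1*exp(4*b/7)


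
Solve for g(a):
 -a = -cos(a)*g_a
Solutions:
 g(a) = C1 + Integral(a/cos(a), a)


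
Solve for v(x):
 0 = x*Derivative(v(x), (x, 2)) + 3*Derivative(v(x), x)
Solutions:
 v(x) = C1 + C2/x^2


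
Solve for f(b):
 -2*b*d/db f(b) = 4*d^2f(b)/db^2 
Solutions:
 f(b) = C1 + C2*erf(b/2)


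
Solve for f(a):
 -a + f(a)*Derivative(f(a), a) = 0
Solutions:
 f(a) = -sqrt(C1 + a^2)
 f(a) = sqrt(C1 + a^2)


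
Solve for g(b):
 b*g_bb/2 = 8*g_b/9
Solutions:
 g(b) = C1 + C2*b^(25/9)


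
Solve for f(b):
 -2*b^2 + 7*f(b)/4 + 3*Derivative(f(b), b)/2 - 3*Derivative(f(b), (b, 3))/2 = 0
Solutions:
 f(b) = C1*exp(-6^(1/3)*b*(2*6^(1/3)/(sqrt(393) + 21)^(1/3) + (sqrt(393) + 21)^(1/3))/12)*sin(2^(1/3)*3^(1/6)*b*(-3^(2/3)*(sqrt(393) + 21)^(1/3) + 6*2^(1/3)/(sqrt(393) + 21)^(1/3))/12) + C2*exp(-6^(1/3)*b*(2*6^(1/3)/(sqrt(393) + 21)^(1/3) + (sqrt(393) + 21)^(1/3))/12)*cos(2^(1/3)*3^(1/6)*b*(-3^(2/3)*(sqrt(393) + 21)^(1/3) + 6*2^(1/3)/(sqrt(393) + 21)^(1/3))/12) + C3*exp(6^(1/3)*b*(2*6^(1/3)/(sqrt(393) + 21)^(1/3) + (sqrt(393) + 21)^(1/3))/6) + 8*b^2/7 - 96*b/49 + 576/343


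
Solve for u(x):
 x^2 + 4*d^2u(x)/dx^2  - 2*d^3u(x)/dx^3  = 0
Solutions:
 u(x) = C1 + C2*x + C3*exp(2*x) - x^4/48 - x^3/24 - x^2/16


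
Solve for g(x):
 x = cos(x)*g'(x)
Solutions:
 g(x) = C1 + Integral(x/cos(x), x)


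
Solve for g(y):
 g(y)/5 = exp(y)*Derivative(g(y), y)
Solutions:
 g(y) = C1*exp(-exp(-y)/5)


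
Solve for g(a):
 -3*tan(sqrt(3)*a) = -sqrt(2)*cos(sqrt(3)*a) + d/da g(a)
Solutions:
 g(a) = C1 + sqrt(3)*log(cos(sqrt(3)*a)) + sqrt(6)*sin(sqrt(3)*a)/3


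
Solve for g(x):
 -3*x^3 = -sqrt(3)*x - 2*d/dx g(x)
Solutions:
 g(x) = C1 + 3*x^4/8 - sqrt(3)*x^2/4


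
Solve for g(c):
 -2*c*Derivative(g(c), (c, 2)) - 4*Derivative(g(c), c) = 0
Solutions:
 g(c) = C1 + C2/c


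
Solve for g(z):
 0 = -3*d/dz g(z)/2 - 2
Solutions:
 g(z) = C1 - 4*z/3


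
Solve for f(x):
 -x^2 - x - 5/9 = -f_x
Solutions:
 f(x) = C1 + x^3/3 + x^2/2 + 5*x/9


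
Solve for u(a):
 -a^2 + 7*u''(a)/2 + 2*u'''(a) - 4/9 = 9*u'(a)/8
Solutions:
 u(a) = C1 + C2*exp(a*(-7 + sqrt(85))/8) + C3*exp(-a*(7 + sqrt(85))/8) - 8*a^3/27 - 224*a^2/81 - 15136*a/729


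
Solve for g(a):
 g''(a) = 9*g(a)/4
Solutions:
 g(a) = C1*exp(-3*a/2) + C2*exp(3*a/2)


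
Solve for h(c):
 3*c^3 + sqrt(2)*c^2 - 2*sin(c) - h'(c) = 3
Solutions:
 h(c) = C1 + 3*c^4/4 + sqrt(2)*c^3/3 - 3*c + 2*cos(c)


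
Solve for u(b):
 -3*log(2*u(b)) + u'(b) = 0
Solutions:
 -Integral(1/(log(_y) + log(2)), (_y, u(b)))/3 = C1 - b


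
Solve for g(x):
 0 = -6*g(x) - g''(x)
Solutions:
 g(x) = C1*sin(sqrt(6)*x) + C2*cos(sqrt(6)*x)


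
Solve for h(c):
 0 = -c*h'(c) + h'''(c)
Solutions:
 h(c) = C1 + Integral(C2*airyai(c) + C3*airybi(c), c)


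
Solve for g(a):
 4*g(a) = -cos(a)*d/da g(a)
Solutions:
 g(a) = C1*(sin(a)^2 - 2*sin(a) + 1)/(sin(a)^2 + 2*sin(a) + 1)


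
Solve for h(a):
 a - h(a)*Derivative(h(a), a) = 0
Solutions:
 h(a) = -sqrt(C1 + a^2)
 h(a) = sqrt(C1 + a^2)


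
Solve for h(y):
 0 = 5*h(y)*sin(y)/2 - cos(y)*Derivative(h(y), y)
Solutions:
 h(y) = C1/cos(y)^(5/2)


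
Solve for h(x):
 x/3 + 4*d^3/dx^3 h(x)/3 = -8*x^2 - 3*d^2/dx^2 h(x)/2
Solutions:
 h(x) = C1 + C2*x + C3*exp(-9*x/8) - 4*x^4/9 + 125*x^3/81 - 1000*x^2/243


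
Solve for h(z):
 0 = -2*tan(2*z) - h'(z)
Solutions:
 h(z) = C1 + log(cos(2*z))


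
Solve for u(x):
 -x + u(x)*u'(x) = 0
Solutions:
 u(x) = -sqrt(C1 + x^2)
 u(x) = sqrt(C1 + x^2)


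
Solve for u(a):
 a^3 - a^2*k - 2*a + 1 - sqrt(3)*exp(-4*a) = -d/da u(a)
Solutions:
 u(a) = C1 - a^4/4 + a^3*k/3 + a^2 - a - sqrt(3)*exp(-4*a)/4


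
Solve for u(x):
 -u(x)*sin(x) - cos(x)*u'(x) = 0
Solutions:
 u(x) = C1*cos(x)


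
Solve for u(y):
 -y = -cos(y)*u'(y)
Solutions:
 u(y) = C1 + Integral(y/cos(y), y)


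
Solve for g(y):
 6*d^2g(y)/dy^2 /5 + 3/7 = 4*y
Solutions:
 g(y) = C1 + C2*y + 5*y^3/9 - 5*y^2/28


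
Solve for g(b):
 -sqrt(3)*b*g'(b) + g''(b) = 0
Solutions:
 g(b) = C1 + C2*erfi(sqrt(2)*3^(1/4)*b/2)


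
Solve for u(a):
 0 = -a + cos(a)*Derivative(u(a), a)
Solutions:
 u(a) = C1 + Integral(a/cos(a), a)


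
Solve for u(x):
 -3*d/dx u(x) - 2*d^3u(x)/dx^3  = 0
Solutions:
 u(x) = C1 + C2*sin(sqrt(6)*x/2) + C3*cos(sqrt(6)*x/2)


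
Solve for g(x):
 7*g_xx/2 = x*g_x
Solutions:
 g(x) = C1 + C2*erfi(sqrt(7)*x/7)


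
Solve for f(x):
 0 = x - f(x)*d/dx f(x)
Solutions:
 f(x) = -sqrt(C1 + x^2)
 f(x) = sqrt(C1 + x^2)


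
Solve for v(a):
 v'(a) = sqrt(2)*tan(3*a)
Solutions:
 v(a) = C1 - sqrt(2)*log(cos(3*a))/3


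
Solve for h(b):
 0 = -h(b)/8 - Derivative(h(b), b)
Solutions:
 h(b) = C1*exp(-b/8)


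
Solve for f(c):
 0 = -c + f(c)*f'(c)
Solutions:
 f(c) = -sqrt(C1 + c^2)
 f(c) = sqrt(C1 + c^2)


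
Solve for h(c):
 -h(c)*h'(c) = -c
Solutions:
 h(c) = -sqrt(C1 + c^2)
 h(c) = sqrt(C1 + c^2)


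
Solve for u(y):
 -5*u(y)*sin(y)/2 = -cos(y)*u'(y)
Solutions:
 u(y) = C1/cos(y)^(5/2)


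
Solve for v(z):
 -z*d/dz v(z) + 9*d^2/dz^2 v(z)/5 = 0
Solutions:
 v(z) = C1 + C2*erfi(sqrt(10)*z/6)


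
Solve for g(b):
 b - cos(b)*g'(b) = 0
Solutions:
 g(b) = C1 + Integral(b/cos(b), b)


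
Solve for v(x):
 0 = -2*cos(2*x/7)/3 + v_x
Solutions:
 v(x) = C1 + 7*sin(2*x/7)/3


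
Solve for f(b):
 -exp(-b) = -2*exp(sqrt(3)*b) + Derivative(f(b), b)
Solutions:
 f(b) = C1 + 2*sqrt(3)*exp(sqrt(3)*b)/3 + exp(-b)


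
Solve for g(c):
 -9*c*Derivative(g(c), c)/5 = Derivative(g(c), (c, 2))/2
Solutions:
 g(c) = C1 + C2*erf(3*sqrt(5)*c/5)


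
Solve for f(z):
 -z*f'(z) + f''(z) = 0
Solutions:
 f(z) = C1 + C2*erfi(sqrt(2)*z/2)


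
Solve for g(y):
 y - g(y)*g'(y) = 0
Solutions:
 g(y) = -sqrt(C1 + y^2)
 g(y) = sqrt(C1 + y^2)


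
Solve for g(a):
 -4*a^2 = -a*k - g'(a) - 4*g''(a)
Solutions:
 g(a) = C1 + C2*exp(-a/4) + 4*a^3/3 - a^2*k/2 - 16*a^2 + 4*a*k + 128*a


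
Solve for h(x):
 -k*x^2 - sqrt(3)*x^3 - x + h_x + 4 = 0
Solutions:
 h(x) = C1 + k*x^3/3 + sqrt(3)*x^4/4 + x^2/2 - 4*x


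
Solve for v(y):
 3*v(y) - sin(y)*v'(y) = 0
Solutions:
 v(y) = C1*(cos(y) - 1)^(3/2)/(cos(y) + 1)^(3/2)


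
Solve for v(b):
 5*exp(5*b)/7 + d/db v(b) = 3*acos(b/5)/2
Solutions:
 v(b) = C1 + 3*b*acos(b/5)/2 - 3*sqrt(25 - b^2)/2 - exp(5*b)/7


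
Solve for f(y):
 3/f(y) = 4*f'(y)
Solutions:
 f(y) = -sqrt(C1 + 6*y)/2
 f(y) = sqrt(C1 + 6*y)/2


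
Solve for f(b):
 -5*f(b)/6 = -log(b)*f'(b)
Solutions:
 f(b) = C1*exp(5*li(b)/6)


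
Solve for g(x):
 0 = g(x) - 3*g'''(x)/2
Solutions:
 g(x) = C3*exp(2^(1/3)*3^(2/3)*x/3) + (C1*sin(2^(1/3)*3^(1/6)*x/2) + C2*cos(2^(1/3)*3^(1/6)*x/2))*exp(-2^(1/3)*3^(2/3)*x/6)


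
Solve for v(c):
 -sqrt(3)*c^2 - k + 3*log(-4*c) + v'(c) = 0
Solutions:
 v(c) = C1 + sqrt(3)*c^3/3 + c*(k - 6*log(2) + 3) - 3*c*log(-c)


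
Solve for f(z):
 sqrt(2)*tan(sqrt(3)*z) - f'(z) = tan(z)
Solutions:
 f(z) = C1 + log(cos(z)) - sqrt(6)*log(cos(sqrt(3)*z))/3


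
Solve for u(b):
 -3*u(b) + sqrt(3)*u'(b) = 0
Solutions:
 u(b) = C1*exp(sqrt(3)*b)


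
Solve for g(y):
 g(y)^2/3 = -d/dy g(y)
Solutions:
 g(y) = 3/(C1 + y)


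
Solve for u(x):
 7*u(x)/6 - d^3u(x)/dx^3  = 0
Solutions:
 u(x) = C3*exp(6^(2/3)*7^(1/3)*x/6) + (C1*sin(2^(2/3)*3^(1/6)*7^(1/3)*x/4) + C2*cos(2^(2/3)*3^(1/6)*7^(1/3)*x/4))*exp(-6^(2/3)*7^(1/3)*x/12)


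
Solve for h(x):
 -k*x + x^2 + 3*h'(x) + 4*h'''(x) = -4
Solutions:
 h(x) = C1 + C2*sin(sqrt(3)*x/2) + C3*cos(sqrt(3)*x/2) + k*x^2/6 - x^3/9 - 4*x/9


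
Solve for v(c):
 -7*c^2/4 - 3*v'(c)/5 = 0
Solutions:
 v(c) = C1 - 35*c^3/36


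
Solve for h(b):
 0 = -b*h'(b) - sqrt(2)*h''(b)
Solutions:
 h(b) = C1 + C2*erf(2^(1/4)*b/2)


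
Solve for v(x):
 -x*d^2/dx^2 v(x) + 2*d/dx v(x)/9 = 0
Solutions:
 v(x) = C1 + C2*x^(11/9)


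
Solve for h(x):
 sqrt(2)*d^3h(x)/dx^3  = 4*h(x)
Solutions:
 h(x) = C3*exp(sqrt(2)*x) + (C1*sin(sqrt(6)*x/2) + C2*cos(sqrt(6)*x/2))*exp(-sqrt(2)*x/2)


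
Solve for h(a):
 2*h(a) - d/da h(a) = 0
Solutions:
 h(a) = C1*exp(2*a)


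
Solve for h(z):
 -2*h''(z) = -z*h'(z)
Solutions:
 h(z) = C1 + C2*erfi(z/2)


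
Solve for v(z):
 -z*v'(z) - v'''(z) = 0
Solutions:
 v(z) = C1 + Integral(C2*airyai(-z) + C3*airybi(-z), z)


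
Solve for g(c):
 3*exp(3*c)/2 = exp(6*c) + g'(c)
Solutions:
 g(c) = C1 - exp(6*c)/6 + exp(3*c)/2


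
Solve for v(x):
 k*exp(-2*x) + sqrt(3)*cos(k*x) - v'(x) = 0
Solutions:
 v(x) = C1 - k*exp(-2*x)/2 + sqrt(3)*sin(k*x)/k


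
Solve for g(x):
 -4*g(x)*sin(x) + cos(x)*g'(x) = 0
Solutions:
 g(x) = C1/cos(x)^4


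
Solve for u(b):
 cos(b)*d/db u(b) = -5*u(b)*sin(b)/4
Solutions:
 u(b) = C1*cos(b)^(5/4)


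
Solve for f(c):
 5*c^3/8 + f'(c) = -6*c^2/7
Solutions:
 f(c) = C1 - 5*c^4/32 - 2*c^3/7


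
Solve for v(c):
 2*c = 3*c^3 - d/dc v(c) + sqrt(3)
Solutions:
 v(c) = C1 + 3*c^4/4 - c^2 + sqrt(3)*c


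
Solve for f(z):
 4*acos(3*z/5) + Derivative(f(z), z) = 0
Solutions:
 f(z) = C1 - 4*z*acos(3*z/5) + 4*sqrt(25 - 9*z^2)/3


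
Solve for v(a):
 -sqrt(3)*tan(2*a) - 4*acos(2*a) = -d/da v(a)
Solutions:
 v(a) = C1 + 4*a*acos(2*a) - 2*sqrt(1 - 4*a^2) - sqrt(3)*log(cos(2*a))/2


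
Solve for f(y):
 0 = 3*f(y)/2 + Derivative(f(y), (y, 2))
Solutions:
 f(y) = C1*sin(sqrt(6)*y/2) + C2*cos(sqrt(6)*y/2)


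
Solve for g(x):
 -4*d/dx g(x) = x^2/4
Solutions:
 g(x) = C1 - x^3/48


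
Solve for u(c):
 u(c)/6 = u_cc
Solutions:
 u(c) = C1*exp(-sqrt(6)*c/6) + C2*exp(sqrt(6)*c/6)


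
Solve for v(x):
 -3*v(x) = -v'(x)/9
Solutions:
 v(x) = C1*exp(27*x)


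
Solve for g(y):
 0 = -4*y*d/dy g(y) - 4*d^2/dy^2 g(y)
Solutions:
 g(y) = C1 + C2*erf(sqrt(2)*y/2)


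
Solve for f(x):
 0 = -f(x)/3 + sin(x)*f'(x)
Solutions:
 f(x) = C1*(cos(x) - 1)^(1/6)/(cos(x) + 1)^(1/6)


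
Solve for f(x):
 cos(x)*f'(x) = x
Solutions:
 f(x) = C1 + Integral(x/cos(x), x)


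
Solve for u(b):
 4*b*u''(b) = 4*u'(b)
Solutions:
 u(b) = C1 + C2*b^2


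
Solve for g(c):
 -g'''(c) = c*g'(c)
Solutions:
 g(c) = C1 + Integral(C2*airyai(-c) + C3*airybi(-c), c)


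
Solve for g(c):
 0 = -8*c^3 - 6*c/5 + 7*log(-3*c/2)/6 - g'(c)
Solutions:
 g(c) = C1 - 2*c^4 - 3*c^2/5 + 7*c*log(-c)/6 + 7*c*(-1 - log(2) + log(3))/6


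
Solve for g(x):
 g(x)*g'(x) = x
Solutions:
 g(x) = -sqrt(C1 + x^2)
 g(x) = sqrt(C1 + x^2)


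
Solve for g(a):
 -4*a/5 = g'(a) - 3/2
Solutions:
 g(a) = C1 - 2*a^2/5 + 3*a/2


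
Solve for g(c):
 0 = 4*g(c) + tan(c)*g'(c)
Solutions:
 g(c) = C1/sin(c)^4


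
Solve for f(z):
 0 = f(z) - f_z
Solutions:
 f(z) = C1*exp(z)


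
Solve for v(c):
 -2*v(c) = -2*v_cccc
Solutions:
 v(c) = C1*exp(-c) + C2*exp(c) + C3*sin(c) + C4*cos(c)


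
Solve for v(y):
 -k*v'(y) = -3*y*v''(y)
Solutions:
 v(y) = C1 + y^(re(k)/3 + 1)*(C2*sin(log(y)*Abs(im(k))/3) + C3*cos(log(y)*im(k)/3))


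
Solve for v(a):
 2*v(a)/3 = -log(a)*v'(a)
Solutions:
 v(a) = C1*exp(-2*li(a)/3)


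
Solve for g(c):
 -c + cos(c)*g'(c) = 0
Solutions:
 g(c) = C1 + Integral(c/cos(c), c)


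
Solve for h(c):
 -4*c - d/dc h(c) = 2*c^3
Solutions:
 h(c) = C1 - c^4/2 - 2*c^2


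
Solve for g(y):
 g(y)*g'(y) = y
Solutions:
 g(y) = -sqrt(C1 + y^2)
 g(y) = sqrt(C1 + y^2)


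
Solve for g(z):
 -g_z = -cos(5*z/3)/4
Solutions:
 g(z) = C1 + 3*sin(5*z/3)/20


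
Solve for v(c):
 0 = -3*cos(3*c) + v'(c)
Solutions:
 v(c) = C1 + sin(3*c)


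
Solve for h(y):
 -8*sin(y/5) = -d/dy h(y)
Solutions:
 h(y) = C1 - 40*cos(y/5)


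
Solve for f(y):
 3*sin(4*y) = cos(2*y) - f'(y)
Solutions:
 f(y) = C1 + sin(2*y)/2 + 3*cos(4*y)/4


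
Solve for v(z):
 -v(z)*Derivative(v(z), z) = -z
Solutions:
 v(z) = -sqrt(C1 + z^2)
 v(z) = sqrt(C1 + z^2)


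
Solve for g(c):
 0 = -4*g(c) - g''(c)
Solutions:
 g(c) = C1*sin(2*c) + C2*cos(2*c)


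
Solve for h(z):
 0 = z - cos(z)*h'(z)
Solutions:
 h(z) = C1 + Integral(z/cos(z), z)


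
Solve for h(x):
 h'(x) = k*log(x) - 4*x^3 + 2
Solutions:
 h(x) = C1 + k*x*log(x) - k*x - x^4 + 2*x


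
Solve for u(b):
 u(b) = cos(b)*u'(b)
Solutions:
 u(b) = C1*sqrt(sin(b) + 1)/sqrt(sin(b) - 1)


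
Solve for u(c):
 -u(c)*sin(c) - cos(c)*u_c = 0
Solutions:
 u(c) = C1*cos(c)


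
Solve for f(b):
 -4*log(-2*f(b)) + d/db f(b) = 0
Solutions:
 -Integral(1/(log(-_y) + log(2)), (_y, f(b)))/4 = C1 - b


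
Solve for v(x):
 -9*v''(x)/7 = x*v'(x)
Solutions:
 v(x) = C1 + C2*erf(sqrt(14)*x/6)


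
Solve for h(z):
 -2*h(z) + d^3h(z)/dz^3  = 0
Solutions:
 h(z) = C3*exp(2^(1/3)*z) + (C1*sin(2^(1/3)*sqrt(3)*z/2) + C2*cos(2^(1/3)*sqrt(3)*z/2))*exp(-2^(1/3)*z/2)


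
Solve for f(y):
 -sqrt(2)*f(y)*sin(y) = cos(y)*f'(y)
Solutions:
 f(y) = C1*cos(y)^(sqrt(2))


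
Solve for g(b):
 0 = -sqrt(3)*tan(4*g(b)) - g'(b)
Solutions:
 g(b) = -asin(C1*exp(-4*sqrt(3)*b))/4 + pi/4
 g(b) = asin(C1*exp(-4*sqrt(3)*b))/4


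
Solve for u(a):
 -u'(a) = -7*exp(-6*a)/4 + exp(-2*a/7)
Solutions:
 u(a) = C1 - 7*exp(-6*a)/24 + 7*exp(-2*a/7)/2


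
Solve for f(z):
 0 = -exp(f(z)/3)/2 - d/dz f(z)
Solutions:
 f(z) = 3*log(1/(C1 + z)) + 3*log(6)


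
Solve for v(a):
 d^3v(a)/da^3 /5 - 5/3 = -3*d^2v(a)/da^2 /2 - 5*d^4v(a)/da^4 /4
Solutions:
 v(a) = C1 + C2*a + 5*a^2/9 + (C3*sin(sqrt(746)*a/25) + C4*cos(sqrt(746)*a/25))*exp(-2*a/25)


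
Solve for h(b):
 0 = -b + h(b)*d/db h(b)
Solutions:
 h(b) = -sqrt(C1 + b^2)
 h(b) = sqrt(C1 + b^2)


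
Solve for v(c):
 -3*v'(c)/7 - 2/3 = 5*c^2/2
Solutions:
 v(c) = C1 - 35*c^3/18 - 14*c/9


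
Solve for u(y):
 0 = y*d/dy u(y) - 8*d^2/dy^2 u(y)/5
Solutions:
 u(y) = C1 + C2*erfi(sqrt(5)*y/4)


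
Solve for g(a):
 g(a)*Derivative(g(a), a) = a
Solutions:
 g(a) = -sqrt(C1 + a^2)
 g(a) = sqrt(C1 + a^2)


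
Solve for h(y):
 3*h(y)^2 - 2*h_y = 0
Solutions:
 h(y) = -2/(C1 + 3*y)


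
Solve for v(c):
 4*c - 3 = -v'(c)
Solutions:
 v(c) = C1 - 2*c^2 + 3*c


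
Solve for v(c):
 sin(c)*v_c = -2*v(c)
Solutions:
 v(c) = C1*(cos(c) + 1)/(cos(c) - 1)


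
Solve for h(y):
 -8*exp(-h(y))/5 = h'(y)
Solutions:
 h(y) = log(C1 - 8*y/5)


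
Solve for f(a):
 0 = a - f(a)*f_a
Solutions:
 f(a) = -sqrt(C1 + a^2)
 f(a) = sqrt(C1 + a^2)


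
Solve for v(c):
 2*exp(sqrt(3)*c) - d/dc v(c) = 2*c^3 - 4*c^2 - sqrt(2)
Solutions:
 v(c) = C1 - c^4/2 + 4*c^3/3 + sqrt(2)*c + 2*sqrt(3)*exp(sqrt(3)*c)/3


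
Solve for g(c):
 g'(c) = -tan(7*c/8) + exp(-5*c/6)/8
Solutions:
 g(c) = C1 - 4*log(tan(7*c/8)^2 + 1)/7 - 3*exp(-5*c/6)/20


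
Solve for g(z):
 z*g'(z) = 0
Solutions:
 g(z) = C1


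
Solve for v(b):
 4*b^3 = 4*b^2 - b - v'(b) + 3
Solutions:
 v(b) = C1 - b^4 + 4*b^3/3 - b^2/2 + 3*b


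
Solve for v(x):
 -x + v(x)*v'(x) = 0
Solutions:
 v(x) = -sqrt(C1 + x^2)
 v(x) = sqrt(C1 + x^2)


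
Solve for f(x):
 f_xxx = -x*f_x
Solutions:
 f(x) = C1 + Integral(C2*airyai(-x) + C3*airybi(-x), x)


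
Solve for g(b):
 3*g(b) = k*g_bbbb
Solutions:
 g(b) = C1*exp(-3^(1/4)*b*(1/k)^(1/4)) + C2*exp(3^(1/4)*b*(1/k)^(1/4)) + C3*exp(-3^(1/4)*I*b*(1/k)^(1/4)) + C4*exp(3^(1/4)*I*b*(1/k)^(1/4))


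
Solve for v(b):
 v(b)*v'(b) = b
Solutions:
 v(b) = -sqrt(C1 + b^2)
 v(b) = sqrt(C1 + b^2)


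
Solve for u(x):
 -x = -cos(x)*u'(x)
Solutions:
 u(x) = C1 + Integral(x/cos(x), x)


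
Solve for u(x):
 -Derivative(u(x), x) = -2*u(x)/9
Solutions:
 u(x) = C1*exp(2*x/9)


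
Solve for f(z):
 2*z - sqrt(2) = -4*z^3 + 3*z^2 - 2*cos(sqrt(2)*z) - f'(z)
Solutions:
 f(z) = C1 - z^4 + z^3 - z^2 + sqrt(2)*z - sqrt(2)*sin(sqrt(2)*z)


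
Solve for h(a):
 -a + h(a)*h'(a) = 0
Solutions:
 h(a) = -sqrt(C1 + a^2)
 h(a) = sqrt(C1 + a^2)


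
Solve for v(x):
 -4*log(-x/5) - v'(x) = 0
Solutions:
 v(x) = C1 - 4*x*log(-x) + 4*x*(1 + log(5))


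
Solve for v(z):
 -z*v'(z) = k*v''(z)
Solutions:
 v(z) = C1 + C2*sqrt(k)*erf(sqrt(2)*z*sqrt(1/k)/2)


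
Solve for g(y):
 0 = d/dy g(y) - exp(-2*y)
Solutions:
 g(y) = C1 - exp(-2*y)/2


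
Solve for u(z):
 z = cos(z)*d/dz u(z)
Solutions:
 u(z) = C1 + Integral(z/cos(z), z)


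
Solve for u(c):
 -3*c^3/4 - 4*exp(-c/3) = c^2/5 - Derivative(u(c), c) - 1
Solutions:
 u(c) = C1 + 3*c^4/16 + c^3/15 - c - 12*exp(-c/3)


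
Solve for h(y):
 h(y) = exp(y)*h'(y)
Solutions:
 h(y) = C1*exp(-exp(-y))


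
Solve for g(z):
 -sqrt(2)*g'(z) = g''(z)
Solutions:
 g(z) = C1 + C2*exp(-sqrt(2)*z)


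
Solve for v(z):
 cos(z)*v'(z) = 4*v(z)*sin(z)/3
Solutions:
 v(z) = C1/cos(z)^(4/3)


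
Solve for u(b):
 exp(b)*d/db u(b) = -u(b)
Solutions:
 u(b) = C1*exp(exp(-b))


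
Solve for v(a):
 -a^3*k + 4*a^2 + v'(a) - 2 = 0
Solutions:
 v(a) = C1 + a^4*k/4 - 4*a^3/3 + 2*a


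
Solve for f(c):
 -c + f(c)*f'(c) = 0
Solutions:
 f(c) = -sqrt(C1 + c^2)
 f(c) = sqrt(C1 + c^2)


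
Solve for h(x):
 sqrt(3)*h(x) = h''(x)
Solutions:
 h(x) = C1*exp(-3^(1/4)*x) + C2*exp(3^(1/4)*x)


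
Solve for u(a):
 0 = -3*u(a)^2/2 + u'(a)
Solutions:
 u(a) = -2/(C1 + 3*a)


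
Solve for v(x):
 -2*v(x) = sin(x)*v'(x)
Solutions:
 v(x) = C1*(cos(x) + 1)/(cos(x) - 1)


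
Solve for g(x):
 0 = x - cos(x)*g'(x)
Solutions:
 g(x) = C1 + Integral(x/cos(x), x)


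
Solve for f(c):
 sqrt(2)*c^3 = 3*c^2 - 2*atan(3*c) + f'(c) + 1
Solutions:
 f(c) = C1 + sqrt(2)*c^4/4 - c^3 + 2*c*atan(3*c) - c - log(9*c^2 + 1)/3


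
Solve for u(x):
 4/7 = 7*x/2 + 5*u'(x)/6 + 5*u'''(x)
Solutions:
 u(x) = C1 + C2*sin(sqrt(6)*x/6) + C3*cos(sqrt(6)*x/6) - 21*x^2/10 + 24*x/35


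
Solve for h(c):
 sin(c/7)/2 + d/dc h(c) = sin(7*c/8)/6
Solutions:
 h(c) = C1 + 7*cos(c/7)/2 - 4*cos(7*c/8)/21


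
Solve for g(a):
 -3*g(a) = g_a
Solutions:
 g(a) = C1*exp(-3*a)


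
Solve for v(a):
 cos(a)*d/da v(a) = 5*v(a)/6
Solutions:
 v(a) = C1*(sin(a) + 1)^(5/12)/(sin(a) - 1)^(5/12)


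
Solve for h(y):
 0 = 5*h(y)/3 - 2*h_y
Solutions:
 h(y) = C1*exp(5*y/6)


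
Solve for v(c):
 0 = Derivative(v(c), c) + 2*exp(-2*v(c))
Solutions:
 v(c) = log(-sqrt(C1 - 4*c))
 v(c) = log(C1 - 4*c)/2


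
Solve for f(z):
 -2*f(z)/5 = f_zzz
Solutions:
 f(z) = C3*exp(-2^(1/3)*5^(2/3)*z/5) + (C1*sin(2^(1/3)*sqrt(3)*5^(2/3)*z/10) + C2*cos(2^(1/3)*sqrt(3)*5^(2/3)*z/10))*exp(2^(1/3)*5^(2/3)*z/10)


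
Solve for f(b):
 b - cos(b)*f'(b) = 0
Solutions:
 f(b) = C1 + Integral(b/cos(b), b)


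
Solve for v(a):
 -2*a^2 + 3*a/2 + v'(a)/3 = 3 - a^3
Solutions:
 v(a) = C1 - 3*a^4/4 + 2*a^3 - 9*a^2/4 + 9*a


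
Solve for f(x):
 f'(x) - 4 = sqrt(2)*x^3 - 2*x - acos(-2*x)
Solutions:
 f(x) = C1 + sqrt(2)*x^4/4 - x^2 - x*acos(-2*x) + 4*x - sqrt(1 - 4*x^2)/2


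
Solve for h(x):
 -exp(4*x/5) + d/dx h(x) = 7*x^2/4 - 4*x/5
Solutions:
 h(x) = C1 + 7*x^3/12 - 2*x^2/5 + 5*exp(4*x/5)/4


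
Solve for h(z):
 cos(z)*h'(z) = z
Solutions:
 h(z) = C1 + Integral(z/cos(z), z)


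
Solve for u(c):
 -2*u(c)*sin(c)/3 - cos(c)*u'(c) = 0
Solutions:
 u(c) = C1*cos(c)^(2/3)


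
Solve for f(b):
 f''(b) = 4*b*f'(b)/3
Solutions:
 f(b) = C1 + C2*erfi(sqrt(6)*b/3)


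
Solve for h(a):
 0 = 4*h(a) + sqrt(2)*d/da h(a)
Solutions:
 h(a) = C1*exp(-2*sqrt(2)*a)


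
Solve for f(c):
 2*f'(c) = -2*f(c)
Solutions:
 f(c) = C1*exp(-c)


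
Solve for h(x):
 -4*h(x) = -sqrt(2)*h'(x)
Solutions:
 h(x) = C1*exp(2*sqrt(2)*x)


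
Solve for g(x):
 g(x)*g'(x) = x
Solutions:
 g(x) = -sqrt(C1 + x^2)
 g(x) = sqrt(C1 + x^2)


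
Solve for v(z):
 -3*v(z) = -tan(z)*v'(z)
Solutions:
 v(z) = C1*sin(z)^3


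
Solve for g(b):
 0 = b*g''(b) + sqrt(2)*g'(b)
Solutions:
 g(b) = C1 + C2*b^(1 - sqrt(2))


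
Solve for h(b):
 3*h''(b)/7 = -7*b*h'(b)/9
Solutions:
 h(b) = C1 + C2*erf(7*sqrt(6)*b/18)


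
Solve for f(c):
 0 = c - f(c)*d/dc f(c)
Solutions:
 f(c) = -sqrt(C1 + c^2)
 f(c) = sqrt(C1 + c^2)


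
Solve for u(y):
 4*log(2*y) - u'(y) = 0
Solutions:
 u(y) = C1 + 4*y*log(y) - 4*y + y*log(16)


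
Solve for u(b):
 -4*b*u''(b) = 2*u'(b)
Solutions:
 u(b) = C1 + C2*sqrt(b)


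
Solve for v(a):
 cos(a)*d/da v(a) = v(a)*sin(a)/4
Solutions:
 v(a) = C1/cos(a)^(1/4)


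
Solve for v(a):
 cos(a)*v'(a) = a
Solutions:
 v(a) = C1 + Integral(a/cos(a), a)


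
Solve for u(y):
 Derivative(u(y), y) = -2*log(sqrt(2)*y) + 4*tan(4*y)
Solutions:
 u(y) = C1 - 2*y*log(y) - y*log(2) + 2*y - log(cos(4*y))


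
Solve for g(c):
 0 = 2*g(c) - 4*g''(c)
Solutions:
 g(c) = C1*exp(-sqrt(2)*c/2) + C2*exp(sqrt(2)*c/2)


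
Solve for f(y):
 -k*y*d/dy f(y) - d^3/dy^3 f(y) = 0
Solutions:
 f(y) = C1 + Integral(C2*airyai(y*(-k)^(1/3)) + C3*airybi(y*(-k)^(1/3)), y)


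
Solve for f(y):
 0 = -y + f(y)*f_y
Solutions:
 f(y) = -sqrt(C1 + y^2)
 f(y) = sqrt(C1 + y^2)


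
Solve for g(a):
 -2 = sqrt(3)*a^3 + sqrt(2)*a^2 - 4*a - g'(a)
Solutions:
 g(a) = C1 + sqrt(3)*a^4/4 + sqrt(2)*a^3/3 - 2*a^2 + 2*a


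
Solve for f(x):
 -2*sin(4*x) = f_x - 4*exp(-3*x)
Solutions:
 f(x) = C1 + cos(4*x)/2 - 4*exp(-3*x)/3


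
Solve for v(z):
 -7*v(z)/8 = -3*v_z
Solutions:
 v(z) = C1*exp(7*z/24)


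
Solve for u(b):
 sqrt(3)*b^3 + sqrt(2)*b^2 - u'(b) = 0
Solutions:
 u(b) = C1 + sqrt(3)*b^4/4 + sqrt(2)*b^3/3


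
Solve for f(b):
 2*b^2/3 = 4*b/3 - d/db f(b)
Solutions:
 f(b) = C1 - 2*b^3/9 + 2*b^2/3


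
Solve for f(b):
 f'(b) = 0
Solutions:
 f(b) = C1


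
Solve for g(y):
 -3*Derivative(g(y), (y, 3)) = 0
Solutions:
 g(y) = C1 + C2*y + C3*y^2


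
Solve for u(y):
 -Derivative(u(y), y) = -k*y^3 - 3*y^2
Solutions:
 u(y) = C1 + k*y^4/4 + y^3


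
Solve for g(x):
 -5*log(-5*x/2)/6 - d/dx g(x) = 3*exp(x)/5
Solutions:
 g(x) = C1 - 5*x*log(-x)/6 + 5*x*(-log(5) + log(2) + 1)/6 - 3*exp(x)/5


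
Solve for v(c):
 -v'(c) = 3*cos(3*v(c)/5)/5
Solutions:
 3*c/5 - 5*log(sin(3*v(c)/5) - 1)/6 + 5*log(sin(3*v(c)/5) + 1)/6 = C1


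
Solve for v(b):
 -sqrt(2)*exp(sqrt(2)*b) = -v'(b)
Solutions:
 v(b) = C1 + exp(sqrt(2)*b)


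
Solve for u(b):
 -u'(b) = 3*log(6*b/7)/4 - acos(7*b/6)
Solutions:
 u(b) = C1 - 3*b*log(b)/4 + b*acos(7*b/6) - 3*b*log(6)/4 + 3*b/4 + 3*b*log(7)/4 - sqrt(36 - 49*b^2)/7


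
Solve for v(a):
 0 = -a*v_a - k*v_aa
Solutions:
 v(a) = C1 + C2*sqrt(k)*erf(sqrt(2)*a*sqrt(1/k)/2)


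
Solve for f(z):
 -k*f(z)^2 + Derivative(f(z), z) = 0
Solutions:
 f(z) = -1/(C1 + k*z)


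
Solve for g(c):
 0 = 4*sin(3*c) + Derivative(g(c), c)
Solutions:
 g(c) = C1 + 4*cos(3*c)/3


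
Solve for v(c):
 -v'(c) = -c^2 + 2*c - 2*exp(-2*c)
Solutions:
 v(c) = C1 + c^3/3 - c^2 - exp(-2*c)


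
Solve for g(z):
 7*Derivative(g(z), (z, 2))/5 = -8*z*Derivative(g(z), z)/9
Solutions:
 g(z) = C1 + C2*erf(2*sqrt(35)*z/21)


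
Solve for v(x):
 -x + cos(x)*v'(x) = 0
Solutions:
 v(x) = C1 + Integral(x/cos(x), x)


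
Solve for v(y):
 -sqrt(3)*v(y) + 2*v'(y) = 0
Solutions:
 v(y) = C1*exp(sqrt(3)*y/2)


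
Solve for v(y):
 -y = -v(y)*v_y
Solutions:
 v(y) = -sqrt(C1 + y^2)
 v(y) = sqrt(C1 + y^2)


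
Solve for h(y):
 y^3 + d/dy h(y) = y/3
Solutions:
 h(y) = C1 - y^4/4 + y^2/6


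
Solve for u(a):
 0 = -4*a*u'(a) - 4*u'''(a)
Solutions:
 u(a) = C1 + Integral(C2*airyai(-a) + C3*airybi(-a), a)


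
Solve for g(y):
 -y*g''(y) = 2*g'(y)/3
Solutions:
 g(y) = C1 + C2*y^(1/3)


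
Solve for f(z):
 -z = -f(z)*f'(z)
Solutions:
 f(z) = -sqrt(C1 + z^2)
 f(z) = sqrt(C1 + z^2)


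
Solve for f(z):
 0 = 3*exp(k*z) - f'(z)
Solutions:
 f(z) = C1 + 3*exp(k*z)/k


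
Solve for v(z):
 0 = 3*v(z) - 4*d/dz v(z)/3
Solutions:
 v(z) = C1*exp(9*z/4)
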